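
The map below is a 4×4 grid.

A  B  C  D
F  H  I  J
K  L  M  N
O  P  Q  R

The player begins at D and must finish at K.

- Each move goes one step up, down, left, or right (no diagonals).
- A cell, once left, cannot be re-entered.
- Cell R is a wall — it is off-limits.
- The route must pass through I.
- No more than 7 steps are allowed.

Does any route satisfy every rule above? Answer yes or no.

One route that works: D → J → I → M → L → K.

yes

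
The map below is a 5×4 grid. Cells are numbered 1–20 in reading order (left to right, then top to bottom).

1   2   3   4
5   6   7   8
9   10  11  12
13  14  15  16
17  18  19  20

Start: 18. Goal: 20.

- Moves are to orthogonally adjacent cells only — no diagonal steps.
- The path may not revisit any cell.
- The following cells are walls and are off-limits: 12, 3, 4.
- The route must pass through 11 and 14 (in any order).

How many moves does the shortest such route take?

Any route passes through 11 and 14 in some order between 18 and 20. Summing Manhattan distances along each leg and taking the cheapest ordering (18 → 14 → 11 → 20) gives a lower bound of 1 + 2 + 3 = 6 moves.
A route of 6 moves achieves this: 18 → 14 → 10 → 11 → 15 → 19 → 20.
Since 6 matches the lower bound, it is optimal.

6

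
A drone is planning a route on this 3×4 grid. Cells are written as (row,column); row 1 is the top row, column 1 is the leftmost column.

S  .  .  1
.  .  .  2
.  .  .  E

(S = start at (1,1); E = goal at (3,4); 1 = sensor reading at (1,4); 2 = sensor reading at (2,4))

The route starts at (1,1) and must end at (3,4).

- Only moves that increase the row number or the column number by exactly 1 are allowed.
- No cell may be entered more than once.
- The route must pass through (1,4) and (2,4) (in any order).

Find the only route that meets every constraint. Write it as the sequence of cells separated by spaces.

Moves only go right or down, so the column and row indices never decrease.
Route from (1,1): right 3 to (1,4), down 2 to (3,4) — 5 moves in all.
Check: all required cells visited.

(1,1) (1,2) (1,3) (1,4) (2,4) (3,4)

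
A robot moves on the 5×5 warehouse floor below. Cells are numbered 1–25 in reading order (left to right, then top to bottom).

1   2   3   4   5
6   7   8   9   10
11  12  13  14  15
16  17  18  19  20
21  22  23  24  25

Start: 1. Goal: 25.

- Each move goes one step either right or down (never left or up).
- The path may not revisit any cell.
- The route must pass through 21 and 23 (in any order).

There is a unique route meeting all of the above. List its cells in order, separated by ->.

1 -> 6 -> 11 -> 16 -> 21 -> 22 -> 23 -> 24 -> 25

Moves only go right or down, so the column and row indices never decrease.
Route from 1: 4× down (reaching 21), 4× right (reaching 25) — 8 moves in all.
Check: all required cells visited.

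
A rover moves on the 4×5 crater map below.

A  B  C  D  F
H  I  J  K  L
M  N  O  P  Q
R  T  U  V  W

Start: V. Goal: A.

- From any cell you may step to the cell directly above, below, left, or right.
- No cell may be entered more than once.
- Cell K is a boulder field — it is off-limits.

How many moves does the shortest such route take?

6

The Manhattan distance from V to A is |4−1| + |4−1| = 6, so at least 6 moves are needed.
A route of 6 moves achieves this: V → P → O → J → C → B → A.
Since 6 matches the lower bound, it is optimal.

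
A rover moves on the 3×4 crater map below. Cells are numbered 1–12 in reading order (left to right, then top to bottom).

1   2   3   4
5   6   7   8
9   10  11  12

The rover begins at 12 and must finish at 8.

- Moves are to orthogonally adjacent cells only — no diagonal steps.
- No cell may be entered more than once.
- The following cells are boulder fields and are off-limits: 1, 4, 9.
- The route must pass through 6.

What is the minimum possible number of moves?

Any route passes through 6 somewhere between 12 and 8. Summing Manhattan distances along the two legs (12 → 6 → 8) gives a lower bound of 3 + 2 = 5 moves.
A route of 5 moves achieves this: 12 → 11 → 10 → 6 → 7 → 8.
Since 5 matches the lower bound, it is optimal.

5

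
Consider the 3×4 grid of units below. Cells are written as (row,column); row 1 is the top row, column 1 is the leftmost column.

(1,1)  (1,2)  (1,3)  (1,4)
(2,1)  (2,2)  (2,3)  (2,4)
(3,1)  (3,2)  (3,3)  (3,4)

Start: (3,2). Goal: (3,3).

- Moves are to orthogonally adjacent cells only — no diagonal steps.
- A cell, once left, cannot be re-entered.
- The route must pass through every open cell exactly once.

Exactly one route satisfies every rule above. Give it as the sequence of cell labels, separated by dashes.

Need to visit all 12 open cells exactly once, starting at (3,2) and ending at (3,3).
Cell (1,1) has only two open neighbours ((2,1) and (1,2)), so the path must pass straight through it: one of those is the cell it's entered from and the other is where it exits.
Route from (3,2): left to (3,1), 2× up (reaching (1,1)), right to (1,2), down to (2,2), right to (2,3), up to (1,3), right to (1,4), 2× down (reaching (3,4)), left to (3,3) — 11 moves in all.
Check: all 12 open cells covered.

(3,2) - (3,1) - (2,1) - (1,1) - (1,2) - (2,2) - (2,3) - (1,3) - (1,4) - (2,4) - (3,4) - (3,3)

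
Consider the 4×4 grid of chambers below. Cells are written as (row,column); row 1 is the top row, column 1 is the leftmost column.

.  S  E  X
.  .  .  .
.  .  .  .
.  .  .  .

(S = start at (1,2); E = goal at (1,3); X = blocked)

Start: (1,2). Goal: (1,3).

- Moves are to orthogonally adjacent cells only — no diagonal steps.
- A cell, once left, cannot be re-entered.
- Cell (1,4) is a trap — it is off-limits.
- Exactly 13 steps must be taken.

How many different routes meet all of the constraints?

Need simple routes of exactly 13 moves from (1,2) to (1,3) (Manhattan distance 1, so 6 moves are spent on a detour and 6 undoing it).
Enumerating: (1,2) (2,2) (2,1) (3,1) (4,1) (4,2) (3,2) (3,3) (4,3) (4,4) (3,4) (2,4) (2,3) (1,3) | (1,2) (1,1) (2,1) (3,1) (4,1) (4,2) (3,2) (3,3) (4,3) (4,4) (3,4) (2,4) (2,3) (1,3) | (1,2) (1,1) (2,1) (3,1) (4,1) (4,2) (4,3) (4,4) (3,4) (3,3) (3,2) (2,2) (2,3) (1,3) | (1,2) (1,1) (2,1) (2,2) (3,2) (3,1) (4,1) (4,2) (4,3) (3,3) (3,4) (2,4) (2,3) (1,3) | (1,2) (1,1) (2,1) (2,2) (3,2) (3,1) (4,1) (4,2) (4,3) (4,4) (3,4) (2,4) (2,3) (1,3) | (1,2) (1,1) (2,1) (2,2) (3,2) (3,1) (4,1) (4,2) (4,3) (4,4) (3,4) (3,3) (2,3) (1,3).
That gives 6 routes.

6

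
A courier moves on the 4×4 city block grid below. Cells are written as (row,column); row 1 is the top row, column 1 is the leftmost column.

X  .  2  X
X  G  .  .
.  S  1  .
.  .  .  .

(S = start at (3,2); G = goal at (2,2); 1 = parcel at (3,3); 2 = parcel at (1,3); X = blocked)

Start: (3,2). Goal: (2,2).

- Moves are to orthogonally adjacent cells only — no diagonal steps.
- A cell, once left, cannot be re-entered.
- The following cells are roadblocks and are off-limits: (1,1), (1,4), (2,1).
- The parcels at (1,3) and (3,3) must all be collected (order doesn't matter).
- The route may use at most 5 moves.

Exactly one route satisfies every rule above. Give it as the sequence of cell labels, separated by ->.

(3,2) -> (3,3) -> (2,3) -> (1,3) -> (1,2) -> (2,2)

Any route must reach (1,3) and (3,3) and still end at (2,2) within 5 moves, so the order of the required stops is forced.
Route from (3,2): right to (3,3), 2× up (reaching (1,3)), left to (1,2), down to (2,2) — 5 moves in all.
Check: all required cells visited; 5 ≤ 5 moves.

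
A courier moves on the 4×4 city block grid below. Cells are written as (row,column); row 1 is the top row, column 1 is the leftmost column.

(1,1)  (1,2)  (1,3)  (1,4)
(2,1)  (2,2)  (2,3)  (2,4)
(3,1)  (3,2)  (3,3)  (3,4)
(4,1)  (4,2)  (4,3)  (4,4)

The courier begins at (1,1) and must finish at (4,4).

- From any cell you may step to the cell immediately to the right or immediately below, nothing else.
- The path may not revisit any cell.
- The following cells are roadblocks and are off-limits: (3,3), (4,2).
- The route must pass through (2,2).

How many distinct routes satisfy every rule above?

2

A right/down-only route from (1,1) to (4,4) makes exactly 3 down-moves and 3 right-moves in some order.
With no other constraints that would be C(6,3) = 20 routes.
Split at (2,2) and multiply the segment counts (each segment already excludes blocked cells): (1,1)→(2,2): 2; (2,2)→(4,4): 1; product = 2.
That gives 2 routes.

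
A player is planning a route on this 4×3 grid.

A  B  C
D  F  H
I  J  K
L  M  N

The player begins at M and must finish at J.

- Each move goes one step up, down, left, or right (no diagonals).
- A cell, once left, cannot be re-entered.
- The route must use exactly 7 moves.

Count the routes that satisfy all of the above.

4

Need simple routes of exactly 7 moves from M to J (Manhattan distance 1, so 3 moves are spent on a detour and 3 undoing it).
Enumerating: M L I D A B F J | M L I D F H K J | M N K H C B F J | M N K H F D I J.
That gives 4 routes.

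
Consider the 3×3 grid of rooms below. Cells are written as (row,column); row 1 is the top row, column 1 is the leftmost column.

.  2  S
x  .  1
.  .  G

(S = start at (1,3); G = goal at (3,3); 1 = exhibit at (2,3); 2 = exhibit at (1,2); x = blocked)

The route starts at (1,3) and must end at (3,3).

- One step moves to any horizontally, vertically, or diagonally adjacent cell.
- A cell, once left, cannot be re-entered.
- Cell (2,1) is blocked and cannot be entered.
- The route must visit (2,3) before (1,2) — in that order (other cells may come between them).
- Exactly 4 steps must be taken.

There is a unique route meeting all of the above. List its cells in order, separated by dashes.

The waypoints must appear in the order (2,3), (1,2), with no cell reused.
Route from (1,3): down to (2,3), up-left to (1,2), down to (2,2), down-right to (3,3) — 4 moves in all.
Check: order respected (1 at step 1, 2 at step 2); 4 moves as required.

(1,3) - (2,3) - (1,2) - (2,2) - (3,3)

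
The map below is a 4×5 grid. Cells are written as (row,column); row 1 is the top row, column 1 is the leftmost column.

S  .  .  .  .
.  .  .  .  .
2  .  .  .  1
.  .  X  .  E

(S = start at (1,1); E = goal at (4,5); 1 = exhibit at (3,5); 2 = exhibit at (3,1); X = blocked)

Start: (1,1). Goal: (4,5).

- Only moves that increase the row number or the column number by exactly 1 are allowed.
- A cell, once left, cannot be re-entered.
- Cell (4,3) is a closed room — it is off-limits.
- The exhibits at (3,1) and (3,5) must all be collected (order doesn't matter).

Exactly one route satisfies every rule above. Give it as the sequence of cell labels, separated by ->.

(1,1) -> (2,1) -> (3,1) -> (3,2) -> (3,3) -> (3,4) -> (3,5) -> (4,5)

Moves only go right or down, so the column and row indices never decrease.
Route from (1,1): 2× down (reaching (3,1)), 4× right (reaching (3,5)), down to (4,5) — 7 moves in all.
Check: all required cells visited.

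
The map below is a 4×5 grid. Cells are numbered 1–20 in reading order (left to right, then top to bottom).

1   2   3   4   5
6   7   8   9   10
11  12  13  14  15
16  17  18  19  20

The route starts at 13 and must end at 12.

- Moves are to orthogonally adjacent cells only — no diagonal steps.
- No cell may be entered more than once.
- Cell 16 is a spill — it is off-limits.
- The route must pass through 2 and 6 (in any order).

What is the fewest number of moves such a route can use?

Any route passes through 2 and 6 in some order between 13 and 12. Summing Manhattan distances along each leg and taking the cheapest ordering (13 → 2 → 6 → 12) gives a lower bound of 3 + 2 + 2 = 7 moves.
A route of 7 moves achieves this: 13 → 8 → 3 → 2 → 7 → 6 → 11 → 12.
Since 7 matches the lower bound, it is optimal.

7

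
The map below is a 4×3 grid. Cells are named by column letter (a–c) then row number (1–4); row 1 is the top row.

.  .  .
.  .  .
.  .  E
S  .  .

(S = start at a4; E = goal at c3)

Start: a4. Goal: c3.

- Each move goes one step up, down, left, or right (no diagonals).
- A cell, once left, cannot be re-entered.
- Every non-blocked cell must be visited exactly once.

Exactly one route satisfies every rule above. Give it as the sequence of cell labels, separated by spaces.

a4 a3 a2 a1 b1 c1 c2 b2 b3 b4 c4 c3

Need to visit all 12 open cells exactly once, starting at a4 and ending at c3.
Cell c1 has only two open neighbours (c2 and b1), so the path must pass straight through it: one of those is the cell it's entered from and the other is where it exits.
Route from a4: up 3 to a1, right 2 to c1, down 1 to c2, left 1 to b2, down 2 to b4, right 1 to c4, up 1 to c3 — 11 moves in all.
Check: all 12 open cells covered.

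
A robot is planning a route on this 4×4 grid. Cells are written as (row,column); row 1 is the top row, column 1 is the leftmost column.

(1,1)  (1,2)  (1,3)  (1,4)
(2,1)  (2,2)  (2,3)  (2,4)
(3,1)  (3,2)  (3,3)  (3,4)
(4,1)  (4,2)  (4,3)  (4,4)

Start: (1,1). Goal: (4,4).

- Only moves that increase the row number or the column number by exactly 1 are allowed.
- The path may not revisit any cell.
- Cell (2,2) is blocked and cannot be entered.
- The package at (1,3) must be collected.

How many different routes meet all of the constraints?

A right/down-only route from (1,1) to (4,4) makes exactly 3 down-moves and 3 right-moves in some order.
With no other constraints that would be C(6,3) = 20 routes.
Split at (1,3) and multiply the segment counts (each segment already excludes blocked cells): (1,1)→(1,3): 1; (1,3)→(4,4): 4; product = 4.
That gives 4 routes.

4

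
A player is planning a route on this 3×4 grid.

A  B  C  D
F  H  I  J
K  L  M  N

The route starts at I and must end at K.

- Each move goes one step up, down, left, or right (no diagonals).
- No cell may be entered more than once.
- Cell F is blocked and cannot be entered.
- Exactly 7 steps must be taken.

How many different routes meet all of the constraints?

2

Need simple routes of exactly 7 moves from I to K (Manhattan distance 3, so 2 moves are spent on a detour and 2 undoing it).
Enumerating: I C D J N M L K | I J D C B H L K.
That gives 2 routes.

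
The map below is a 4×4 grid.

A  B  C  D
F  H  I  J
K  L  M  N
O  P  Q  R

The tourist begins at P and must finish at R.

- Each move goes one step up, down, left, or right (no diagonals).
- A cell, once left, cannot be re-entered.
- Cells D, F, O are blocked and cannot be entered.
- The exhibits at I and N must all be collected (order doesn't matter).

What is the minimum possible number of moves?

6

Any route passes through I and N in some order between P and R. Summing Manhattan distances along each leg and taking the cheapest ordering (P → I → N → R) gives a lower bound of 3 + 2 + 1 = 6 moves.
A route of 6 moves achieves this: P → L → H → I → M → N → R.
Since 6 matches the lower bound, it is optimal.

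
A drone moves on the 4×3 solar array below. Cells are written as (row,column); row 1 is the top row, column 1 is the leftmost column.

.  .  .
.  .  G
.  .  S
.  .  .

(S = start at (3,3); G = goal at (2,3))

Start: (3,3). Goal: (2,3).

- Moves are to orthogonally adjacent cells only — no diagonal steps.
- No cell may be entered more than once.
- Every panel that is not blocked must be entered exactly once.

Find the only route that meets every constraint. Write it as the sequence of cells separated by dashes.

(3,3) - (4,3) - (4,2) - (4,1) - (3,1) - (3,2) - (2,2) - (2,1) - (1,1) - (1,2) - (1,3) - (2,3)

Need to visit all 12 open cells exactly once, starting at (3,3) and ending at (2,3).
Cell (4,3) has only two open neighbours ((3,3) and (4,2)), so the path must pass straight through it: one of those is the cell it's entered from and the other is where it exits.
Route from (3,3): down 1 to (4,3), left 2 to (4,1), up 1 to (3,1), right 1 to (3,2), up 1 to (2,2), left 1 to (2,1), up 1 to (1,1), right 2 to (1,3), down 1 to (2,3) — 11 moves in all.
Check: all 12 open cells covered.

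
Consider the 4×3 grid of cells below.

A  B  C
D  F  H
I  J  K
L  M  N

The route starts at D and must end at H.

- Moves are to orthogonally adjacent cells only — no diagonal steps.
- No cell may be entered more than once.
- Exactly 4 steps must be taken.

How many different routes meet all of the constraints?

Need simple routes of exactly 4 moves from D to H (Manhattan distance 2, so 1 moves are spent on a detour and 1 undoing it).
Enumerating: D A B F H | D A B C H | D I J F H | D I J K H | D F B C H | D F J K H.
That gives 6 routes.

6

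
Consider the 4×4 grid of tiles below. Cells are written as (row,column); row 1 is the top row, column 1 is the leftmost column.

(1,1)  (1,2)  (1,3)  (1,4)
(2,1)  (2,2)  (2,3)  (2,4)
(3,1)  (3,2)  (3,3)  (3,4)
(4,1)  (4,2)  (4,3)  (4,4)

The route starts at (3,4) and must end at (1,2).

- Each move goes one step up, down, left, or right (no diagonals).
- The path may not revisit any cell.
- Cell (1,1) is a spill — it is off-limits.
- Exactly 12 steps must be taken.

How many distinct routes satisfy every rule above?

Need simple routes of exactly 12 moves from (3,4) to (1,2) (Manhattan distance 4, so 4 moves are spent on a detour and 4 undoing it).
Branch systematically from the start, pruning whenever the remaining move budget drops below the Manhattan distance to (1,2) or differs from it in parity. Grouping the completions by first move — via (2,4): 4; via (4,4): 7; via (3,3): 4 — and summing: 4 + 7 + 4 = 15.
That gives 15 routes.

15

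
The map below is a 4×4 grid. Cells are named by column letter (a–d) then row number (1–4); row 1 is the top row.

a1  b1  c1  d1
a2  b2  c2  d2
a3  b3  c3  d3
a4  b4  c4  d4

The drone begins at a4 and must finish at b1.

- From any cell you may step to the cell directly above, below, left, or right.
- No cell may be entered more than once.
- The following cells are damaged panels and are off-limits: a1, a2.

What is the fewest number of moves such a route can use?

The Manhattan distance from a4 to b1 is |4−1| + |1−2| = 4, so at least 4 moves are needed.
A route of 4 moves achieves this: a4 → a3 → b3 → b2 → b1.
Since 4 matches the lower bound, it is optimal.

4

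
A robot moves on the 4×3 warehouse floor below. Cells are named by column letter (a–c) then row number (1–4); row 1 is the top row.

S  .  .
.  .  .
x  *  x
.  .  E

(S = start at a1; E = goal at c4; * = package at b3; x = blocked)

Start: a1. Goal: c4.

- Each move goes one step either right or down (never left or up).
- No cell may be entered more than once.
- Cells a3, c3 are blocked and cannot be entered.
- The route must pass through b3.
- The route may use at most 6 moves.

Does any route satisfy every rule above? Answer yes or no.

One route that works: a1 → a2 → b2 → b3 → b4 → c4.

yes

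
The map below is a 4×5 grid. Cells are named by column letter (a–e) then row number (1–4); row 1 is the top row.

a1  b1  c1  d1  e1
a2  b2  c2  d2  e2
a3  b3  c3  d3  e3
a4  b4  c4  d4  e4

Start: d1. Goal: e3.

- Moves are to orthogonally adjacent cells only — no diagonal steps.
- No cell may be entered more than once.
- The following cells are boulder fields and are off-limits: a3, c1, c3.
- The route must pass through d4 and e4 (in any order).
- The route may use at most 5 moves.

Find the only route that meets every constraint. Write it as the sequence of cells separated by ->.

Any route must reach d4 and e4 and still end at e3 within 5 moves, so the order of the required stops is forced.
Route from d1: down 3 to d4, right 1 to e4, up 1 to e3 — 5 moves in all.
Check: all required cells visited; 5 ≤ 5 moves.

d1 -> d2 -> d3 -> d4 -> e4 -> e3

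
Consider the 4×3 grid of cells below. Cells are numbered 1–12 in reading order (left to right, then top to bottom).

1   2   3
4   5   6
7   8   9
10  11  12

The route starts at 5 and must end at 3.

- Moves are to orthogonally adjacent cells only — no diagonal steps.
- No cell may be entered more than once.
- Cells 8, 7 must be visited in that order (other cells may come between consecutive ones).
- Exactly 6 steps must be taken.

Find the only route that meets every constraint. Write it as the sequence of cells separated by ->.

The waypoints must appear in the order 8, 7, with no cell reused.
Route from 5: down to 8, left to 7, 2× up (reaching 1), 2× right (reaching 3) — 6 moves in all.
Check: order respected (8 at step 1, 7 at step 2); 6 moves as required.

5 -> 8 -> 7 -> 4 -> 1 -> 2 -> 3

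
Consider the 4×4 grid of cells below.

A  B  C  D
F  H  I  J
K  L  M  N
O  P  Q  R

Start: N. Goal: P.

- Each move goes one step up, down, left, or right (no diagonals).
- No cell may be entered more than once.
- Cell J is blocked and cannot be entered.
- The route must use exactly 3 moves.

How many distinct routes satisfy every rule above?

Need simple routes of exactly 3 moves from N to P (Manhattan distance 3, so 0 moves are spent on a detour and 0 undoing it).
Enumerating: N R Q P | N M Q P | N M L P.
That gives 3 routes.

3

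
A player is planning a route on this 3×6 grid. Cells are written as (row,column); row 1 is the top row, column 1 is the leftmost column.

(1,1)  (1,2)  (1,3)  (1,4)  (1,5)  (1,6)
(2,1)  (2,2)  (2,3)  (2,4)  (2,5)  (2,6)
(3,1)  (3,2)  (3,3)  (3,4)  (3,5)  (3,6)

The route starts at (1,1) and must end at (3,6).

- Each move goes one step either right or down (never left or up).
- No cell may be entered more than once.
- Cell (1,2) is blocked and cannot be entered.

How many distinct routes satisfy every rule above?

A right/down-only route from (1,1) to (3,6) makes exactly 2 down-moves and 5 right-moves in some order.
With no other constraints that would be C(7,2) = 21 routes.
Subtract routes through each blocked cell (inclusion–exclusion for overlaps): − through (1,2): 15 → 6.
That gives 6 routes.

6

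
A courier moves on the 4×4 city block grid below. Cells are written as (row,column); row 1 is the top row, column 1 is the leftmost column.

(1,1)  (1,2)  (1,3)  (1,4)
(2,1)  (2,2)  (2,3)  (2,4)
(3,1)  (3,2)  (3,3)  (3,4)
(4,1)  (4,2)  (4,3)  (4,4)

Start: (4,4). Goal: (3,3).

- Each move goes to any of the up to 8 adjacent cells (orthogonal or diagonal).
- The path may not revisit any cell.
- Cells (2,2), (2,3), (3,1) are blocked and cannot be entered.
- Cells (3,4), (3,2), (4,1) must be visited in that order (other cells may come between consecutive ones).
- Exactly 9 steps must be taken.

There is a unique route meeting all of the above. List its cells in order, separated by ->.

(4,4) -> (3,4) -> (2,4) -> (1,3) -> (1,2) -> (2,1) -> (3,2) -> (4,1) -> (4,2) -> (3,3)

The waypoints must appear in the order (3,4), (3,2), (4,1), with no cell reused.
Route from (4,4): 2× up (reaching (2,4)), up-left to (1,3), left to (1,2), down-left to (2,1), down-right to (3,2), down-left to (4,1), right to (4,2), up-right to (3,3) — 9 moves in all.
Check: order respected ((3,4) at step 1, (3,2) at step 6, (4,1) at step 7); 9 moves as required.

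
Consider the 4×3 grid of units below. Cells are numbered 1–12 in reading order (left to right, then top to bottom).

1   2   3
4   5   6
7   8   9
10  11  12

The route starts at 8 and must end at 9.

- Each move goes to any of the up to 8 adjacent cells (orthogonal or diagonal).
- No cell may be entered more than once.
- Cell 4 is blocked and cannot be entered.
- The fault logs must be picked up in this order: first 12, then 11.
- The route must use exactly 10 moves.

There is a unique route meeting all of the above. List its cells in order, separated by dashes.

The waypoints must appear in the order 12, 11, with no cell reused.
Route from 8: down-right 1 to 12, left 2 to 10, up 1 to 7, up-right 1 to 5, up-left 1 to 1, right 2 to 3, down 2 to 9 — 10 moves in all.
Check: order respected (12 at step 1, 11 at step 2); 10 moves as required.

8 - 12 - 11 - 10 - 7 - 5 - 1 - 2 - 3 - 6 - 9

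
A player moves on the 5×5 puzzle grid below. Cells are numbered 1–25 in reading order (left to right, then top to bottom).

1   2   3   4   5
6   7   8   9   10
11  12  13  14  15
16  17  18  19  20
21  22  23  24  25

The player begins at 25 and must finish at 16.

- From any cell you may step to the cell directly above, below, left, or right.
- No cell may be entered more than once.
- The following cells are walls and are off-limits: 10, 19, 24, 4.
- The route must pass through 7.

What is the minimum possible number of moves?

9

Any route passes through 7 somewhere between 25 and 16. Summing Manhattan distances along the two legs (25 → 7 → 16) gives a lower bound of 6 + 3 = 9 moves.
A route of 9 moves achieves this: 25 → 20 → 15 → 14 → 9 → 8 → 7 → 12 → 17 → 16.
Since 9 matches the lower bound, it is optimal.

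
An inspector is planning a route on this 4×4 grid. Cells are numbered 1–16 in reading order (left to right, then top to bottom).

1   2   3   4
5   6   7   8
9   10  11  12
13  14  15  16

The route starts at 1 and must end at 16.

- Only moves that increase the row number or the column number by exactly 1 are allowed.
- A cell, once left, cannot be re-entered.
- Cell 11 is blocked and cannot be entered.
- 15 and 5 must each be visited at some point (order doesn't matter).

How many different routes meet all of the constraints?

3

A right/down-only route from 1 to 16 makes exactly 3 down-moves and 3 right-moves in some order.
With no other constraints that would be C(6,3) = 20 routes.
A monotone route can only reach the required cells in the order 5, 15, so split there and multiply the segment counts (each segment already excludes blocked cells): 1→5: 1; 5→15: 3; 15→16: 1; product = 3.
That gives 3 routes.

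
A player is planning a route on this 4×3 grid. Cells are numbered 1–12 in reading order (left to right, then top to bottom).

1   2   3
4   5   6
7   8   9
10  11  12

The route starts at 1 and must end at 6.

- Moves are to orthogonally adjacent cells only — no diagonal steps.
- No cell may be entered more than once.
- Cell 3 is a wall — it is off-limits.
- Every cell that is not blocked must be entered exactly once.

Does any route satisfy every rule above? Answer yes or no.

no

Colour the cells like a checkerboard: each orthogonal step flips colour, so a Hamiltonian route alternates colours. Here there are 5 cells of one colour and 6 of the other, with start on the opposite colour to the goal — the counts and endpoints can't be arranged into an alternating sequence of length 11, so no Hamiltonian route exists.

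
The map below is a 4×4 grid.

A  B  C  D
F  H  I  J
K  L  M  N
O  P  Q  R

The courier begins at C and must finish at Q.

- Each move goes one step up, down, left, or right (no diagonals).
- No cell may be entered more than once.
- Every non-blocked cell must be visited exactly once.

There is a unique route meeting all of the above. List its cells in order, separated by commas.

Need to visit all 16 open cells exactly once, starting at C and ending at Q.
Cell A has only two open neighbours (F and B), so the path must pass straight through it: one of those is the cell it's entered from and the other is where it exits.
Route from C: right to D, down to J, 2× left (reaching H), up to B, left to A, 3× down (reaching O), right to P, up to L, 2× right (reaching N), down to R, left to Q — 15 moves in all.
Check: all 16 open cells covered.

C, D, J, I, H, B, A, F, K, O, P, L, M, N, R, Q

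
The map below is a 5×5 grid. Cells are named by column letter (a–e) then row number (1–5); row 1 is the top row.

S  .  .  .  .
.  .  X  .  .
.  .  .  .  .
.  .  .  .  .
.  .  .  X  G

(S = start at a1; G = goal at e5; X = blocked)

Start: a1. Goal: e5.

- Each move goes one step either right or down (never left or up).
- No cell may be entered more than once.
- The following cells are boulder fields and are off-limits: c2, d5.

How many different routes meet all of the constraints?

17

A right/down-only route from a1 to e5 makes exactly 4 down-moves and 4 right-moves in some order.
With no other constraints that would be C(8,4) = 70 routes.
Subtract routes through each blocked cell (inclusion–exclusion for overlaps): − through c2: 30 − through d5: 35 + through c2&d5: 12 → 17.
That gives 17 routes.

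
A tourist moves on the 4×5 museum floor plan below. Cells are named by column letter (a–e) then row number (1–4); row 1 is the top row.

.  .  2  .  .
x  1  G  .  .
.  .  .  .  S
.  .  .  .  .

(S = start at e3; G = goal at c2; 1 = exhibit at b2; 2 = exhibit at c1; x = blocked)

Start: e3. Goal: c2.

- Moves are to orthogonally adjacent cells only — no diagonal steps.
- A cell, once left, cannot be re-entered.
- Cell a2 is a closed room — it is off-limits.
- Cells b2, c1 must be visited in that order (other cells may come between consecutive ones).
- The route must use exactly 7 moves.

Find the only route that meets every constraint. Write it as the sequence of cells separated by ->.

The waypoints must appear in the order b2, c1, with no cell reused.
Route from e3: left 3 to b3, up 2 to b1, right 1 to c1, down 1 to c2 — 7 moves in all.
Check: order respected (1 at step 4, 2 at step 6); 7 moves as required.

e3 -> d3 -> c3 -> b3 -> b2 -> b1 -> c1 -> c2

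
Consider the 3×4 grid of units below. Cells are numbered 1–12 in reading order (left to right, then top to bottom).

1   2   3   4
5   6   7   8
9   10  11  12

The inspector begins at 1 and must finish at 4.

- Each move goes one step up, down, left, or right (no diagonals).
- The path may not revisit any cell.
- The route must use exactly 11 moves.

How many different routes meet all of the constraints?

4

Need simple routes of exactly 11 moves from 1 to 4 (Manhattan distance 3, so 4 moves are spent on a detour and 4 undoing it).
Enumerating: 1 5 9 10 6 2 3 7 11 12 8 4 | 1 5 9 10 11 12 8 7 6 2 3 4 | 1 2 6 5 9 10 11 12 8 7 3 4 | 1 2 3 7 6 5 9 10 11 12 8 4.
That gives 4 routes.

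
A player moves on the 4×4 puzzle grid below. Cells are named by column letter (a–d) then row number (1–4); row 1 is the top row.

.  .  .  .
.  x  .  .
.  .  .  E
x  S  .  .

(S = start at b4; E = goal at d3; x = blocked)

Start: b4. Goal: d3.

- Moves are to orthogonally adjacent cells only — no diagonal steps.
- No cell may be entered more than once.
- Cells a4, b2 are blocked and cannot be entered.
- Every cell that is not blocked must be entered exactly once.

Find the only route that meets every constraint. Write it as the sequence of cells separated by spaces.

Need to visit all 14 open cells exactly once, starting at b4 and ending at d3.
Route from b4: up 1 to b3, left 1 to a3, up 2 to a1, right 3 to d1, down 1 to d2, left 1 to c2, down 2 to c4, right 1 to d4, up 1 to d3 — 13 moves in all.
Check: all 14 open cells covered.

b4 b3 a3 a2 a1 b1 c1 d1 d2 c2 c3 c4 d4 d3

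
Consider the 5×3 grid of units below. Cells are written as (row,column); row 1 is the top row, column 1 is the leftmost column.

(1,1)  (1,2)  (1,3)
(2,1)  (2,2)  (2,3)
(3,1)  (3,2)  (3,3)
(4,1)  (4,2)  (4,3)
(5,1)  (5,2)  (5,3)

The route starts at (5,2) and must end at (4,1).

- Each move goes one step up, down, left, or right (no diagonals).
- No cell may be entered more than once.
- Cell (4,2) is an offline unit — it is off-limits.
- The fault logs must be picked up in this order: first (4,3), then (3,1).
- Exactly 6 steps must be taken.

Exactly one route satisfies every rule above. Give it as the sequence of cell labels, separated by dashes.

(5,2) - (5,3) - (4,3) - (3,3) - (3,2) - (3,1) - (4,1)

The waypoints must appear in the order (4,3), (3,1), with no cell reused.
Route from (5,2): right to (5,3), 2× up (reaching (3,3)), 2× left (reaching (3,1)), down to (4,1) — 6 moves in all.
Check: order respected ((4,3) at step 2, (3,1) at step 5); 6 moves as required.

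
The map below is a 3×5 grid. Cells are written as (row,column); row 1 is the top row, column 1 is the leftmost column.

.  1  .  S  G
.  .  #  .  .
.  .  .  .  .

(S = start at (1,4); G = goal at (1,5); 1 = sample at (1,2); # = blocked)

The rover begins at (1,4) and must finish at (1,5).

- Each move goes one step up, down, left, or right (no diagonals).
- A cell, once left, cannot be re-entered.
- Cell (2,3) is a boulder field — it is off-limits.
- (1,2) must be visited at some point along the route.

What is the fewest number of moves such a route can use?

Any route passes through (1,2) somewhere between (1,4) and (1,5). Summing Manhattan distances along the two legs ((1,4) → (1,2) → (1,5)) gives a lower bound of 2 + 3 = 5 moves.
The shortest route satisfying every rule uses 9 moves: (1,4) → (1,3) → (1,2) → (2,2) → (3,2) → (3,3) → (3,4) → (2,4) → (2,5) → (1,5).
The no-revisit rule (legs can't share cells) pushes the minimum above the 5-move bound; an exhaustive check rules out every length from 5 to 8 (on a 4-connected grid the length of any start-to-goal walk has the same parity as the Manhattan bound, so only lengths 5, 7, 9, … need checking), leaving 9 as the minimum.

9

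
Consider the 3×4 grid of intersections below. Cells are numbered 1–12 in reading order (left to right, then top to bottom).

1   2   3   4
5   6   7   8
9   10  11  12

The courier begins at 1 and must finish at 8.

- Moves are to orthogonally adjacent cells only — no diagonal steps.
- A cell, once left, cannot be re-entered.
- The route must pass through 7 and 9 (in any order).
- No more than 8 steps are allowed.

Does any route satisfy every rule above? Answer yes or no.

One route that works: 1 → 5 → 9 → 10 → 6 → 7 → 8.

yes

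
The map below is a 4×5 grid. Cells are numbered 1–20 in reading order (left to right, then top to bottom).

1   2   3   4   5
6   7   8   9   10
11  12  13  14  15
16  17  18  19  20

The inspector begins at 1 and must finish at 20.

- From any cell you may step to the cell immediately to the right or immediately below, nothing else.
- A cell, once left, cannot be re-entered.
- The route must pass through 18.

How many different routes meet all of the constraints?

10

A right/down-only route from 1 to 20 makes exactly 3 down-moves and 4 right-moves in some order.
With no other constraints that would be C(7,3) = 35 routes.
Split at 18 and multiply the segment counts: 1→18: 10; 18→20: 1; product = 10.
That gives 10 routes.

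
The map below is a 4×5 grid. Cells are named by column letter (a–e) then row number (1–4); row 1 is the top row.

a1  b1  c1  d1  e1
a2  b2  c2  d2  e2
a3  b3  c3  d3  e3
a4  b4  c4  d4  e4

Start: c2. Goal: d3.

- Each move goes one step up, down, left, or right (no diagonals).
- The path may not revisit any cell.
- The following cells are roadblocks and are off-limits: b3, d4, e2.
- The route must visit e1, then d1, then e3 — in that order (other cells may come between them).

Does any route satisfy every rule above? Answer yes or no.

no

e1 must be visited but has only one open neighbour (d1), and it is neither the start nor the goal — the route would have to enter and leave through d1, re-entering it.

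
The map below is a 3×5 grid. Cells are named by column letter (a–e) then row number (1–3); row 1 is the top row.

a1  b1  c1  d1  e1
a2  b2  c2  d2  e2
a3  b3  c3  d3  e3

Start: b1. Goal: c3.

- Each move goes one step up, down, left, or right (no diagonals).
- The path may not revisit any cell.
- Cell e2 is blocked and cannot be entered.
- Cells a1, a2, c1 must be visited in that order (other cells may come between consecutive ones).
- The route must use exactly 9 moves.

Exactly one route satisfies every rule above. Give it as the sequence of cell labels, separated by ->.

The waypoints must appear in the order a1, a2, c1, with no cell reused.
Route from b1: left to a1, down to a2, 2× right (reaching c2), up to c1, right to d1, 2× down (reaching d3), left to c3 — 9 moves in all.
Check: order respected (a1 at step 1, a2 at step 2, c1 at step 5); 9 moves as required.

b1 -> a1 -> a2 -> b2 -> c2 -> c1 -> d1 -> d2 -> d3 -> c3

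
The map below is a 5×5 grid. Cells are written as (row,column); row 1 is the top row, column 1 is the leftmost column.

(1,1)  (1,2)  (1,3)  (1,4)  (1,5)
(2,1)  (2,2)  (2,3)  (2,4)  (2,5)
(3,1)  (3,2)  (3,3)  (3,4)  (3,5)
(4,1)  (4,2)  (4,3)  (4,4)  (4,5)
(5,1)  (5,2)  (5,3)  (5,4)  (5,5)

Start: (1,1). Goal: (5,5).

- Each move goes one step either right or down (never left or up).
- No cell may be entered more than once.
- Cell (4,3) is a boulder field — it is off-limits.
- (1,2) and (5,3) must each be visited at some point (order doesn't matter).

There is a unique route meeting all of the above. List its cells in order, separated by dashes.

Moves only go right or down, so the column and row indices never decrease.
Route from (1,1): right 1 to (1,2), down 4 to (5,2), right 3 to (5,5) — 8 moves in all.
Check: all required cells visited.

(1,1) - (1,2) - (2,2) - (3,2) - (4,2) - (5,2) - (5,3) - (5,4) - (5,5)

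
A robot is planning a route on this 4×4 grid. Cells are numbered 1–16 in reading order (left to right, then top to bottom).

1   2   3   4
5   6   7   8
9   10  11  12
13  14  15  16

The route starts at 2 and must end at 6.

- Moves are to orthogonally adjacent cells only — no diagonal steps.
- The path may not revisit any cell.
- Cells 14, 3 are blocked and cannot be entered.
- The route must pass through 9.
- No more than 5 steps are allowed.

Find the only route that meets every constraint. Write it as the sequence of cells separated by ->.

Any route must reach 9 and still end at 6 within 5 moves, so the order of the required stops is forced.
Route from 2: left 1 to 1, down 2 to 9, right 1 to 10, up 1 to 6 — 5 moves in all.
Check: all required cells visited; 5 ≤ 5 moves.

2 -> 1 -> 5 -> 9 -> 10 -> 6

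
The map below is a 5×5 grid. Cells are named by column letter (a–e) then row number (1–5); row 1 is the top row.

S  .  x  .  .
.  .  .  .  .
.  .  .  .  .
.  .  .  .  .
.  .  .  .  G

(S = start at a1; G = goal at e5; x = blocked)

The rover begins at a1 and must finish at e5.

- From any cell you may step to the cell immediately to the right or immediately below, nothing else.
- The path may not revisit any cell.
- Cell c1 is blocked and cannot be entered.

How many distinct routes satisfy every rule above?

55

A right/down-only route from a1 to e5 makes exactly 4 down-moves and 4 right-moves in some order.
With no other constraints that would be C(8,4) = 70 routes.
Subtract routes through each blocked cell (inclusion–exclusion for overlaps): − through c1: 15 → 55.
That gives 55 routes.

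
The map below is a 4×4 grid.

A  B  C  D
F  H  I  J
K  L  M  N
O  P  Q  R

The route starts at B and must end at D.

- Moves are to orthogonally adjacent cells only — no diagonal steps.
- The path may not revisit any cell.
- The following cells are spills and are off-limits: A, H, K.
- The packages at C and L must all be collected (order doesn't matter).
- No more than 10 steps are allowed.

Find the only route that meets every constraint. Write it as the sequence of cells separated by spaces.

Any route must reach C and L and still end at D within 10 moves, so the order of the required stops is forced.
Route from B: right 1 to C, down 2 to M, left 1 to L, down 1 to P, right 2 to R, up 3 to D — 10 moves in all.
Check: all required cells visited; 10 ≤ 10 moves.

B C I M L P Q R N J D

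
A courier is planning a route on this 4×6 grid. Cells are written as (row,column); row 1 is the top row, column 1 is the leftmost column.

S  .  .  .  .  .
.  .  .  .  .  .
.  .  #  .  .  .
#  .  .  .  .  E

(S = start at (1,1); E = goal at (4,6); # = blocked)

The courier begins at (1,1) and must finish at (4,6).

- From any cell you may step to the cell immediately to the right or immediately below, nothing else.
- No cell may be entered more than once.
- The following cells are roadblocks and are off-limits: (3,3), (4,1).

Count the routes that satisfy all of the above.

A right/down-only route from (1,1) to (4,6) makes exactly 3 down-moves and 5 right-moves in some order.
With no other constraints that would be C(8,3) = 56 routes.
Subtract routes through each blocked cell (inclusion–exclusion for overlaps): − through (3,3): 24 − through (4,1): 1 → 31.
That gives 31 routes.

31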